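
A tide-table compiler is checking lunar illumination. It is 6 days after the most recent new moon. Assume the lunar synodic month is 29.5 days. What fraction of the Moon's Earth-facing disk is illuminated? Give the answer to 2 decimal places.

0.36

Elongation θ = 360° × 6/29.5 ≈ 73.2°.
With cos θ = 0.289, the lit fraction is (1 − 0.289)/2 ≈ 0.356.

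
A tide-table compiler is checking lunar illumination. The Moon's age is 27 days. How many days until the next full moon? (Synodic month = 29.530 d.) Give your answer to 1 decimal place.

Full moon occurs at elongation 180°, i.e. at age 29.530 × 180/360 = 14.765 d.
Already past this cycle's full moon; the next is at 14.765 + 29.530 = 44.295 d, so 44.295 − 27 = 17.295 days.

17.3 days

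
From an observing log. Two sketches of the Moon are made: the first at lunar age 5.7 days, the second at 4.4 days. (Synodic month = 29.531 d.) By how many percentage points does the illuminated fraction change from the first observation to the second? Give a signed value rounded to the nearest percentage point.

-12 pp

First observation: θ = 360°·5.7/29.531 = 69.5°, so f = 0.325.
Second observation: θ = 53.6°, f = 0.204.
Δf = 0.204 − 0.325 = -0.121, i.e. -12 pp.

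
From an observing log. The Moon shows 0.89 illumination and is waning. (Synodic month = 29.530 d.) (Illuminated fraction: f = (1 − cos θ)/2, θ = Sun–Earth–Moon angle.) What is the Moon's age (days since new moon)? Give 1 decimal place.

cos θ = 1 − 2f = -0.780, giving a principal value of 141.3°.
Since the Moon is past full (waning), take the reflex angle: θ = 360° − 141.3° = 218.7°.
At 360°/29.530 d per day, 218.7° corresponds to 17.94 days.

17.9 days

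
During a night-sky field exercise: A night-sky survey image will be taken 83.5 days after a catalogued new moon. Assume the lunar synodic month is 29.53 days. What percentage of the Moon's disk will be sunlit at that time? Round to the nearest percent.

83.5/29.53 = 2.828 lunations, so 2 complete cycles and 24.44 d into the next.
The Moon has covered 24.44/29.53 of its cycle, so θ ≈ 360° × 24.44/29.53 = 297.9°.
Illuminated fraction = (1 − cos 297.9°)/2 = (1 − 0.469)/2 ≈ 0.266, so 27%.

27%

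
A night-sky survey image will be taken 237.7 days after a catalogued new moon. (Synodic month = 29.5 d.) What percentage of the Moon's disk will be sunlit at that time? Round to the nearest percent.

Reduce mod P: 237.7 − 8×29.5 = 1.70 d into the current lunation.
Elongation θ = 360° × 1.70/29.5 ≈ 20.7°.
With cos θ = 0.935, the lit fraction is (1 − 0.935)/2 ≈ 0.032, so 3%.

3%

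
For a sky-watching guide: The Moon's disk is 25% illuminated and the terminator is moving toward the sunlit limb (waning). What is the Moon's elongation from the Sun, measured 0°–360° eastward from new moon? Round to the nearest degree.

cos θ = 1 − 2f = 0.500, giving a principal value of 60.0°.
Waning ⇒ past full, so θ = 360° − 60.0° = 300.0°.

300°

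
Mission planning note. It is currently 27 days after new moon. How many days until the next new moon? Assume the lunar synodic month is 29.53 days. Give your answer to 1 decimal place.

The next new moon completes the synodic month: 29.53 − 27 = 2.530 days.

2.5 days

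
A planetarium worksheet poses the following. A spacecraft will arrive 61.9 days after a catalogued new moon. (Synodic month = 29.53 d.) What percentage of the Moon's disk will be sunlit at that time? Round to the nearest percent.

Reduce mod P: 61.9 − 2×29.53 = 2.84 d into the current lunation.
Elongation θ = 360° × 2.84/29.53 ≈ 34.6°.
cos 34.6° = 0.823, so f = (1 − 0.823)/2 = 0.089, so 9%.

9%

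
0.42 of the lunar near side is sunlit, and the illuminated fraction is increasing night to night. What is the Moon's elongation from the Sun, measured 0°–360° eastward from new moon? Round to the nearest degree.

cos θ = 1 − 2f = 0.160, giving a principal value of 80.8°.
Waxing ⇒ before full, so θ = 80.8°.

81°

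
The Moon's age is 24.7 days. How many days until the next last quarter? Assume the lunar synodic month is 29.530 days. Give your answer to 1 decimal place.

27.0 days

Last quarter is 0.75 of the way through the cycle: age 0.75 × 29.530 = 22.148 d.
Already past this cycle's last quarter; the next is at 22.148 + 29.530 = 51.678 d, so 51.678 − 24.7 = 26.978 days.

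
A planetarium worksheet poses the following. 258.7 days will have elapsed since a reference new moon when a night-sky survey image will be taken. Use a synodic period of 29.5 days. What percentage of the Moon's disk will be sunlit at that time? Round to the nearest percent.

44%

258.7/29.5 = 8.769 lunations, so 8 complete cycles and 22.70 d into the next.
Phase angle: θ = 360°·(22.70 d)/(29.5 d) = 277.0°.
cos 277.0° = 0.122, so f = (1 − 0.122)/2 = 0.439, so 44%.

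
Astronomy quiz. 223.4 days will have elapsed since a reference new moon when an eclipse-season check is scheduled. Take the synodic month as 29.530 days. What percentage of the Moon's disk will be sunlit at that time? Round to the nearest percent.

223.4 d spans 7 complete synodic months (7 × 29.530 = 206.71 d) plus 16.69 d.
The Moon has covered 16.69/29.530 of its cycle, so θ ≈ 360° × 16.69/29.530 = 203.5°.
With cos θ = (-0.917), the lit fraction is (1 − (-0.917))/2 ≈ 0.959, so 96%.

96%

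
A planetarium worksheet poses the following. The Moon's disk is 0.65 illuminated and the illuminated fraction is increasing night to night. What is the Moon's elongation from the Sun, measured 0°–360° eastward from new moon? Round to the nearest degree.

107°

cos θ = 1 − 2f = -0.300, giving a principal value of 107.5°.
The Moon is waxing (0°–180°), so θ = 107.5° directly.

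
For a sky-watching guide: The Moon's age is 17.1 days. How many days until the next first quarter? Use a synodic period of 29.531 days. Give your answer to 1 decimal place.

19.8 days

First quarter is 0.25 of the way through the cycle: age 0.25 × 29.531 = 7.383 d.
This lunation's first quarter (7.383 d) has passed, so add one period: 36.914 − 17.1 = 19.814 days.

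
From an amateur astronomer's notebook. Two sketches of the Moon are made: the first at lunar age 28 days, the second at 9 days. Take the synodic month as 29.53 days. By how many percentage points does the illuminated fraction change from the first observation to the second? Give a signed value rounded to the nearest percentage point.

+64 pp

First observation: θ = 360°·28/29.53 = 341.3°, so f = 0.026.
Second observation: θ = 109.7°, f = 0.669.
Δf = 0.669 − 0.026 = +0.642, i.e. +64 pp.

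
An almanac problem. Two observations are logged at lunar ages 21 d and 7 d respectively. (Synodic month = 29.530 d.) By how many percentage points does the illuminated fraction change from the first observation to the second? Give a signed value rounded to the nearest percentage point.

-16 pp

θ₁ = 360° × 21/29.530 = 256.0°, f₁ = (1 − cos θ₁)/2 = 0.621.
θ₂ = 360° × 7/29.530 = 85.3°, f₂ = (1 − cos θ₂)/2 = 0.459.
Change = f₂ − f₁ = -0.162 → -16 percentage points.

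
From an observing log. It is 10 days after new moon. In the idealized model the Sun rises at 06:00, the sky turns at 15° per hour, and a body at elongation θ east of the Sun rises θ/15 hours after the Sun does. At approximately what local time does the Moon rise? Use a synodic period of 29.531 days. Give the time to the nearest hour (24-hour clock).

The Moon has covered 10/29.531 of its cycle, so θ ≈ 360° × 10/29.531 = 121.9°.
At 15° of sky rotation per hour, 121.9° corresponds to a 8.13 h lag.
06:00 + 8.13 h ≈ 14:08 → 14:00 to the nearest hour.

14:00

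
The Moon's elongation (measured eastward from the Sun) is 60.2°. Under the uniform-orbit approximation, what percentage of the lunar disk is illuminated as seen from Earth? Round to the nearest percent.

25%

f = (1 − cos 60.2°)/2 = (1 − 0.497)/2 ≈ 0.252, i.e. 25%.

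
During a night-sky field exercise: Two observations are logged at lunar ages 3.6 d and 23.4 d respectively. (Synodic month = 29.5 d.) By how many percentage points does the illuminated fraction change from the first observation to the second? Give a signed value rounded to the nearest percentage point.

+23 pp

θ₁ = 360° × 3.6/29.5 = 43.9°, f₁ = (1 − cos θ₁)/2 = 0.140.
θ₂ = 360° × 23.4/29.5 = 285.6°, f₂ = (1 − cos θ₂)/2 = 0.366.
Change = f₂ − f₁ = +0.226 → +23 percentage points.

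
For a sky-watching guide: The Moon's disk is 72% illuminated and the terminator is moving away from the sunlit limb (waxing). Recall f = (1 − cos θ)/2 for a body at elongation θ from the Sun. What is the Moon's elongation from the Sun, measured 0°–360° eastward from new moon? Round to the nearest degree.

cos θ = 1 − 2f = -0.440, giving a principal value of 116.1°.
Before full moon the principal value applies: θ = 116.1°.

116°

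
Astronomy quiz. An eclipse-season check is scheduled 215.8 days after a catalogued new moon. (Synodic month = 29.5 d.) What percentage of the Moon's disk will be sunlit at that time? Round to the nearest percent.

Reduce mod P: 215.8 − 7×29.5 = 9.30 d into the current lunation.
Phase angle: θ = 360°·(9.30 d)/(29.5 d) = 113.5°.
Illuminated fraction = (1 − cos 113.5°)/2 = (1 − (-0.399))/2 ≈ 0.699, so 70%.

70%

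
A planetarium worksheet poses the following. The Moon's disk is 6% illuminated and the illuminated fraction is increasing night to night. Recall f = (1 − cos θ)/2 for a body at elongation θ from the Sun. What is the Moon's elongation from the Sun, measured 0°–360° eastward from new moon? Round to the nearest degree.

From f = (1 − cos θ)/2: cos θ = 1 − 2×0.06 = 0.880; arccos → 28.4°.
The Moon is waxing (0°–180°), so θ = 28.4° directly.

28°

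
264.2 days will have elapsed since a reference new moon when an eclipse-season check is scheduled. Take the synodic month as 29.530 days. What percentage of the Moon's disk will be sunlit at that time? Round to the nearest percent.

3%

264.2 d spans 8 complete synodic months (8 × 29.530 = 236.24 d) plus 27.96 d.
Elongation θ = 360° × 27.96/29.530 ≈ 340.9°.
Illuminated fraction = (1 − cos 340.9°)/2 = (1 − 0.945)/2 ≈ 0.028, so 3%.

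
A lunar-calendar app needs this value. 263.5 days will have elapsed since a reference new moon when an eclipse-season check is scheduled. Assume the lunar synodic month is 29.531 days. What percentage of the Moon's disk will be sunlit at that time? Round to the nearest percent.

6%

Reduce mod P: 263.5 − 8×29.531 = 27.25 d into the current lunation.
The Moon has covered 27.25/29.531 of its cycle, so θ ≈ 360° × 27.25/29.531 = 332.2°.
Illuminated fraction = (1 − cos 332.2°)/2 = (1 − 0.885)/2 ≈ 0.058, so 6%.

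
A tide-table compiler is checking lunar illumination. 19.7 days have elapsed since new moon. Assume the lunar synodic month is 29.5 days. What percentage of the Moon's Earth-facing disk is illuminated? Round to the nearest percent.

75%

The Moon has covered 19.7/29.5 of its cycle, so θ ≈ 360° × 19.7/29.5 = 240.4°.
cos 240.4° = (-0.494), so f = (1 − (-0.494))/2 = 0.747, so 75%.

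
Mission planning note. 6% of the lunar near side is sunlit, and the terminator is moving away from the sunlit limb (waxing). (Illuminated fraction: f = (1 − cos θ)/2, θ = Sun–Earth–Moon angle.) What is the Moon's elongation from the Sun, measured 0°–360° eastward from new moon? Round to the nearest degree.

Invert f = (1 − cos θ)/2 to get cos θ = 1 − 2(0.06) = 0.880, hence θ₀ = arccos 0.880 = 28.4°.
Before full moon the principal value applies: θ = 28.4°.

28°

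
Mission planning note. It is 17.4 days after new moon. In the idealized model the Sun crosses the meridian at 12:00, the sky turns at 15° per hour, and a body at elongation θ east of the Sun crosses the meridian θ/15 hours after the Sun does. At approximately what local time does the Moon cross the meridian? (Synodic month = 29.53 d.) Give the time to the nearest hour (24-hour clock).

02:00

Phase angle: θ = 360°·(17.4 d)/(29.53 d) = 212.1°.
At 15° of sky rotation per hour, 212.1° corresponds to a 14.14 h lag.
12:00 + 14.14 h ≈ 02:08 → 02:00 to the nearest hour.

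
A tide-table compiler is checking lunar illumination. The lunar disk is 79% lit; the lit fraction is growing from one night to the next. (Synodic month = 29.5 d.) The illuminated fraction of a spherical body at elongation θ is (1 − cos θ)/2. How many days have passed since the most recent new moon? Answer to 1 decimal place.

From f = (1 − cos θ)/2: cos θ = 1 − 2×0.79 = -0.580; arccos → 125.5°.
Waxing ⇒ before full, so θ = 125.5°.
That fraction of the synodic month is 125.5/360 × 29.5 d ≈ 10.28 d.

10.3 days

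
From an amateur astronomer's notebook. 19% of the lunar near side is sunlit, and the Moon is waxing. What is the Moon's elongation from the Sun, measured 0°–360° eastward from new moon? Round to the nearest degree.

52°

From f = (1 − cos θ)/2: cos θ = 1 − 2×0.19 = 0.620; arccos → 51.7°.
The Moon is waxing (0°–180°), so θ = 51.7° directly.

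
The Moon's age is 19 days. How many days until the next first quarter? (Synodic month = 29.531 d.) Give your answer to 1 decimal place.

First quarter is 0.25 of the way through the cycle: age 0.25 × 29.531 = 7.383 d.
This lunation's first quarter (7.383 d) has passed, so add one period: 36.914 − 19 = 17.914 days.

17.9 days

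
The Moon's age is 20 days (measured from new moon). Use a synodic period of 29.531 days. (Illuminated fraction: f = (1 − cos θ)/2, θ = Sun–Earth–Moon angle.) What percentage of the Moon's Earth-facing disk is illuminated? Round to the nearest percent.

Elongation θ = 360° × 20/29.531 ≈ 243.8°.
Illuminated fraction = (1 − cos 243.8°)/2 = (1 − (-0.441))/2 ≈ 0.721, so 72%.

72%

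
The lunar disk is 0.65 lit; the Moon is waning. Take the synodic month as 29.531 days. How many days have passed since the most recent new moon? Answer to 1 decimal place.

Invert f = (1 − cos θ)/2 to get cos θ = 1 − 2(0.65) = -0.300, hence θ₀ = arccos -0.300 = 107.5°.
Since the Moon is past full (waning), take the reflex angle: θ = 360° − 107.5° = 252.5°.
At 360°/29.531 d per day, 252.5° corresponds to 20.72 days.

20.7 days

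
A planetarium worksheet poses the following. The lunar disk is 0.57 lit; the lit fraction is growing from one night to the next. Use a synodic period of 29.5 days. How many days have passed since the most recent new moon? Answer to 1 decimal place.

8.0 days

cos θ = 1 − 2f = -0.140, giving a principal value of 98.0°.
Waxing ⇒ before full, so θ = 98.0°.
At 360°/29.5 d per day, 98.0° corresponds to 8.03 days.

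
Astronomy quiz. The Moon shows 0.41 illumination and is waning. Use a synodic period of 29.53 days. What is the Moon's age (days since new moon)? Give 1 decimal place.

From f = (1 − cos θ)/2: cos θ = 1 − 2×0.41 = 0.180; arccos → 79.6°.
Since the Moon is past full (waning), take the reflex angle: θ = 360° − 79.6° = 280.4°.
That fraction of the synodic month is 280.4/360 × 29.53 d ≈ 23.00 d.

23.0 days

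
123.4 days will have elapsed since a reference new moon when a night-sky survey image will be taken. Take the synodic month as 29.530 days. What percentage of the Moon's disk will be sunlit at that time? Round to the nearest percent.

28%

123.4 d spans 4 complete synodic months (4 × 29.530 = 118.12 d) plus 5.28 d.
Phase angle: θ = 360°·(5.28 d)/(29.530 d) = 64.4°.
Illuminated fraction = (1 − cos 64.4°)/2 = (1 − 0.433)/2 ≈ 0.284, so 28%.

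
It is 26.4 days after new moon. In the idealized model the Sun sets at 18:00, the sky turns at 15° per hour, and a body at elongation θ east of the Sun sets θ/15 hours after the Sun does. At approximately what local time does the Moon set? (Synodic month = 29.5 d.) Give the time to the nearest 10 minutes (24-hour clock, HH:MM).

15:30

The Moon has covered 26.4/29.5 of its cycle, so θ ≈ 360° × 26.4/29.5 = 322.2°.
At 15° of sky rotation per hour, 322.2° corresponds to a 21.48 h lag.
18:00 + 21.478 h ≈ 15:29 → 15:30 to the nearest ten minutes.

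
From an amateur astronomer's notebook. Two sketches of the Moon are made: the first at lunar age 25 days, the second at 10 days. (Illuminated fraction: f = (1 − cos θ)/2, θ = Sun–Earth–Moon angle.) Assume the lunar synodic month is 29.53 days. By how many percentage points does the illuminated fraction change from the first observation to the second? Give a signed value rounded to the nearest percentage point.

+55 pp

First observation: θ = 360°·25/29.53 = 304.8°, so f = 0.215.
Second observation: θ = 121.9°, f = 0.764.
Δf = 0.764 − 0.215 = +0.549, i.e. +55 pp.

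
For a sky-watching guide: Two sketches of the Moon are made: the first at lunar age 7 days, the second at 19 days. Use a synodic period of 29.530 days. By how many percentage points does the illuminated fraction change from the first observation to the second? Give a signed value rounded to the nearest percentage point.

+35 pp

θ₁ = 360° × 7/29.530 = 85.3°, f₁ = (1 − cos θ₁)/2 = 0.459.
θ₂ = 360° × 19/29.530 = 231.6°, f₂ = (1 − cos θ₂)/2 = 0.810.
Change = f₂ − f₁ = +0.351 → +35 percentage points.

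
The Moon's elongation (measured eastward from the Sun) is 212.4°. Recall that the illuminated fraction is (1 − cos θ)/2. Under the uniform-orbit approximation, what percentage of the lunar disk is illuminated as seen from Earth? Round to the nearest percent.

Half-versine of 212.4°: (1 − (-0.844))/2 = 0.922, i.e. 92%.

92%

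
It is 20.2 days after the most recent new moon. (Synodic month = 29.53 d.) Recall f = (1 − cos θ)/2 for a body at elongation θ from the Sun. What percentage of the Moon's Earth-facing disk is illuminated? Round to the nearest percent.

The Moon has covered 20.2/29.53 of its cycle, so θ ≈ 360° × 20.2/29.53 = 246.3°.
Illuminated fraction = (1 − cos 246.3°)/2 = (1 − (-0.403))/2 ≈ 0.701, so 70%.

70%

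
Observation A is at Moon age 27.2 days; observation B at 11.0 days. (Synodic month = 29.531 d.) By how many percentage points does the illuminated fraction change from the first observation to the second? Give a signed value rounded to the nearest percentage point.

θ₁ = 360° × 27.2/29.531 = 331.6°, f₁ = (1 − cos θ₁)/2 = 0.060.
θ₂ = 360° × 11.0/29.531 = 134.1°, f₂ = (1 − cos θ₂)/2 = 0.848.
Change = f₂ − f₁ = +0.788 → +79 percentage points.

+79 pp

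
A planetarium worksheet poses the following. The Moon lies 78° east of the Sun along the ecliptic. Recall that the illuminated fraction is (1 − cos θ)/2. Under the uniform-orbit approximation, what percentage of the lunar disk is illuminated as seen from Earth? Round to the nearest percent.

40%

cos 78° = 0.208, so f = (1 − 0.208)/2 = 0.396, i.e. 40%.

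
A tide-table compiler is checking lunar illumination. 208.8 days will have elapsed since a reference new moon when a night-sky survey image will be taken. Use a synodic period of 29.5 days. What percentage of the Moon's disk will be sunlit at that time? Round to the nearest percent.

208.8 d spans 7 complete synodic months (7 × 29.5 = 206.50 d) plus 2.30 d.
Phase angle: θ = 360°·(2.30 d)/(29.5 d) = 28.1°.
With cos θ = 0.882, the lit fraction is (1 − 0.882)/2 ≈ 0.059, so 6%.

6%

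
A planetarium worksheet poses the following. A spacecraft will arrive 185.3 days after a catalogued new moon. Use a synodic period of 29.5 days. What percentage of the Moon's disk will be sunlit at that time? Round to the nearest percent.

Reduce mod P: 185.3 − 6×29.5 = 8.30 d into the current lunation.
The Moon has covered 8.30/29.5 of its cycle, so θ ≈ 360° × 8.30/29.5 = 101.3°.
cos 101.3° = (-0.196), so f = (1 − (-0.196))/2 = 0.598, so 60%.

60%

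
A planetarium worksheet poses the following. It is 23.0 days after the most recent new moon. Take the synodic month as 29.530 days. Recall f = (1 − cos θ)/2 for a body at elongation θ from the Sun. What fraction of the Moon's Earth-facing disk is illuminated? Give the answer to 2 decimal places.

The Moon has covered 23.0/29.530 of its cycle, so θ ≈ 360° × 23.0/29.530 = 280.4°.
Illuminated fraction = (1 − cos 280.4°)/2 = (1 − 0.180)/2 ≈ 0.410.

0.41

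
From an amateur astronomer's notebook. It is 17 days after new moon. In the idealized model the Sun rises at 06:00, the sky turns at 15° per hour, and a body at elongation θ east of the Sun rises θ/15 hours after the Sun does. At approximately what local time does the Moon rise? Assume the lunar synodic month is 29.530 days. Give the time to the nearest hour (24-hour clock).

20:00

Phase angle: θ = 360°·(17 d)/(29.530 d) = 207.2°.
The Moon trails the Sun by θ/15 = 207.2/15 ≈ 13.82 hours.
06:00 + 13.82 h ≈ 19:49 → 20:00 to the nearest hour.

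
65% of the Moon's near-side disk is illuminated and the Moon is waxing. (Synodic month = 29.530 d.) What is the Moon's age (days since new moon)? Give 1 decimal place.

cos θ = 1 − 2f = -0.300, giving a principal value of 107.5°.
Waxing ⇒ before full, so θ = 107.5°.
Age = 29.530 × 107.5°/360° ≈ 8.81 days.

8.8 days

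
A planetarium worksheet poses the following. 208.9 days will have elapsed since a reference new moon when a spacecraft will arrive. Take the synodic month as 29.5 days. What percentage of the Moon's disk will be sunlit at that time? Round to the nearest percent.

6%

208.9/29.5 = 7.081 lunations, so 7 complete cycles and 2.40 d into the next.
The Moon has covered 2.40/29.5 of its cycle, so θ ≈ 360° × 2.40/29.5 = 29.3°.
cos 29.3° = 0.872, so f = (1 − 0.872)/2 = 0.064, so 6%.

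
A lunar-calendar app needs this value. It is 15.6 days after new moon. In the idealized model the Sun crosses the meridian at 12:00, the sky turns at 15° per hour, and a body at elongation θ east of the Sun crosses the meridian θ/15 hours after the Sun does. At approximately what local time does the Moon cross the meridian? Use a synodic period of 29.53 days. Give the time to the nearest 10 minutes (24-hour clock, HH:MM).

00:40

Elongation θ = 360° × 15.6/29.53 ≈ 190.2°.
At 15° of sky rotation per hour, 190.2° corresponds to a 12.68 h lag.
12:00 + 12.679 h ≈ 00:41 → 00:40 to the nearest ten minutes.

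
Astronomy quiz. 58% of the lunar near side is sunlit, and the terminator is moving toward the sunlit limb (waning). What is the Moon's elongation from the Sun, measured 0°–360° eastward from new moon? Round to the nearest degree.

From f = (1 − cos θ)/2: cos θ = 1 − 2×0.58 = -0.160; arccos → 99.2°.
A waning Moon lies in 180°–360°, so θ = 360° − 99.2° = 260.8°.

261°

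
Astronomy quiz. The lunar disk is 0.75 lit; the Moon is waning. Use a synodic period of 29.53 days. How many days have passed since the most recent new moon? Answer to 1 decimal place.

cos θ = 1 − 2f = -0.500, giving a principal value of 120.0°.
Waning ⇒ past full, so θ = 360° − 120.0° = 240.0°.
That fraction of the synodic month is 240.0/360 × 29.53 d ≈ 19.69 d.

19.7 days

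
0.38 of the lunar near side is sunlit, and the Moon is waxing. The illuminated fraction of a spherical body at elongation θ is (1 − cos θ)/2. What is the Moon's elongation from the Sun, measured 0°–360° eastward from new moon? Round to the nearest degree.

76°

cos θ = 1 − 2f = 0.240, giving a principal value of 76.1°.
The Moon is waxing (0°–180°), so θ = 76.1° directly.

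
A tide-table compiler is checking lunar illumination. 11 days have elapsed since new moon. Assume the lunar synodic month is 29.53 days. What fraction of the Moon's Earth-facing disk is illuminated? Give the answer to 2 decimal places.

0.85

Elongation θ = 360° × 11/29.53 ≈ 134.1°.
With cos θ = (-0.696), the lit fraction is (1 − (-0.696))/2 ≈ 0.848.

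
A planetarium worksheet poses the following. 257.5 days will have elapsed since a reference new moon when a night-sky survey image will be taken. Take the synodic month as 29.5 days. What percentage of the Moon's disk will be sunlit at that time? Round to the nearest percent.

57%

257.5 d spans 8 complete synodic months (8 × 29.5 = 236.00 d) plus 21.50 d.
Phase angle: θ = 360°·(21.50 d)/(29.5 d) = 262.4°.
Illuminated fraction = (1 − cos 262.4°)/2 = (1 − (-0.133))/2 ≈ 0.566, so 57%.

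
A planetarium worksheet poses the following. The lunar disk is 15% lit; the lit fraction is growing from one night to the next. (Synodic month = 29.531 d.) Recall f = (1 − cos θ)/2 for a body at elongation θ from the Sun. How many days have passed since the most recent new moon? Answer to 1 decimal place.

3.7 days

cos θ = 1 − 2f = 0.700, giving a principal value of 45.6°.
The Moon is waxing (0°–180°), so θ = 45.6° directly.
At 360°/29.531 d per day, 45.6° corresponds to 3.74 days.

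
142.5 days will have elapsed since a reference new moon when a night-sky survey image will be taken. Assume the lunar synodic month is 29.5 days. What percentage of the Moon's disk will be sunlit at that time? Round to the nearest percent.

Reduce mod P: 142.5 − 4×29.5 = 24.50 d into the current lunation.
Phase angle: θ = 360°·(24.50 d)/(29.5 d) = 299.0°.
Illuminated fraction = (1 − cos 299.0°)/2 = (1 − 0.485)/2 ≈ 0.258, so 26%.

26%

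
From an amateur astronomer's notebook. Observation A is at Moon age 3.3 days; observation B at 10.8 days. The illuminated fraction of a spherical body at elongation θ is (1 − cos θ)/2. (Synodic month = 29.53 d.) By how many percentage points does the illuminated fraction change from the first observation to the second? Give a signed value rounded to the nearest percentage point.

First observation: θ = 360°·3.3/29.53 = 40.2°, so f = 0.118.
Second observation: θ = 131.7°, f = 0.832.
Δf = 0.832 − 0.118 = +0.714, i.e. +71 pp.

+71 pp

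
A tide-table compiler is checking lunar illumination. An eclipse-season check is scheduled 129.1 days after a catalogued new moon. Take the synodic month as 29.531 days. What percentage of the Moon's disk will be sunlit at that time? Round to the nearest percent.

85%

129.1/29.531 = 4.372 lunations, so 4 complete cycles and 10.98 d into the next.
Elongation θ = 360° × 10.98/29.531 ≈ 133.8°.
With cos θ = (-0.692), the lit fraction is (1 − (-0.692))/2 ≈ 0.846, so 85%.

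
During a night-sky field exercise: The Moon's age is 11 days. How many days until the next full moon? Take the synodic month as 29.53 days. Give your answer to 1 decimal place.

3.8 days

Full moon occurs at elongation 180°, i.e. at age 29.53 × 180/360 = 14.765 d.
That is 14.765 − 11 = 3.765 days ahead.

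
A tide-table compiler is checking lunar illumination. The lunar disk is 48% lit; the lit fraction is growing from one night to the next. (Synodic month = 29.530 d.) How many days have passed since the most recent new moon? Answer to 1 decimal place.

Invert f = (1 − cos θ)/2 to get cos θ = 1 − 2(0.48) = 0.040, hence θ₀ = arccos 0.040 = 87.7°.
The Moon is waxing (0°–180°), so θ = 87.7° directly.
That fraction of the synodic month is 87.7/360 × 29.530 d ≈ 7.19 d.

7.2 days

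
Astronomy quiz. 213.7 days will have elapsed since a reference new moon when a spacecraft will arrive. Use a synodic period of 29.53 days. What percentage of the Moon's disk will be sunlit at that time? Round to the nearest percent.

213.7 d spans 7 complete synodic months (7 × 29.53 = 206.71 d) plus 6.99 d.
The Moon has covered 6.99/29.53 of its cycle, so θ ≈ 360° × 6.99/29.53 = 85.2°.
cos 85.2° = 0.083, so f = (1 − 0.083)/2 = 0.458, so 46%.

46%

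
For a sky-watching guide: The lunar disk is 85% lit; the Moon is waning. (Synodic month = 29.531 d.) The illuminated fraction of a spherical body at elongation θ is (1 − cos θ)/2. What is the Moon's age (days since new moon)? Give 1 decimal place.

18.5 days

Invert f = (1 − cos θ)/2 to get cos θ = 1 − 2(0.85) = -0.700, hence θ₀ = arccos -0.700 = 134.4°.
A waning Moon lies in 180°–360°, so θ = 360° − 134.4° = 225.6°.
At 360°/29.531 d per day, 225.6° corresponds to 18.50 days.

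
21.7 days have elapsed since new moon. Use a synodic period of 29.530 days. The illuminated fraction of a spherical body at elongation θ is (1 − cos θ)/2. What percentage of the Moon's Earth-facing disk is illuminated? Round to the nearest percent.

55%

Elongation θ = 360° × 21.7/29.530 ≈ 264.5°.
With cos θ = (-0.095), the lit fraction is (1 − (-0.095))/2 ≈ 0.548, so 55%.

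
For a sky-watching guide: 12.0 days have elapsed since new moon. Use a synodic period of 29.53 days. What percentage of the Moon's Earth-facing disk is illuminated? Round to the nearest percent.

92%

Elongation θ = 360° × 12.0/29.53 ≈ 146.3°.
Illuminated fraction = (1 − cos 146.3°)/2 = (1 − (-0.832))/2 ≈ 0.916, so 92%.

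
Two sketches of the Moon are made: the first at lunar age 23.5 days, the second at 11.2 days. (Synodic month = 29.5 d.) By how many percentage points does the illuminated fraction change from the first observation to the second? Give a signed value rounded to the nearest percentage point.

θ₁ = 360° × 23.5/29.5 = 286.8°, f₁ = (1 − cos θ₁)/2 = 0.356.
θ₂ = 360° × 11.2/29.5 = 136.7°, f₂ = (1 − cos θ₂)/2 = 0.864.
Change = f₂ − f₁ = +0.508 → +51 percentage points.

+51 pp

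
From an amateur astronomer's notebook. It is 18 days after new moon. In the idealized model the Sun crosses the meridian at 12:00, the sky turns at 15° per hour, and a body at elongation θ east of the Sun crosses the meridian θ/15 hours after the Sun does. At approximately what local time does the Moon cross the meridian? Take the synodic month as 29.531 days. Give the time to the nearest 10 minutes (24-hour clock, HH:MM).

Phase angle: θ = 360°·(18 d)/(29.531 d) = 219.4°.
Delay after the Sun = 219.4° / (15°/h) ≈ 14.63 h.
12:00 + 14.629 h ≈ 02:38 → 02:40 to the nearest ten minutes.

02:40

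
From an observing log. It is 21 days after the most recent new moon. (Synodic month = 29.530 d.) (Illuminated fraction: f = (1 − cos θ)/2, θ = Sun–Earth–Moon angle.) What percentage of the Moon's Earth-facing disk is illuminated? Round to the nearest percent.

Phase angle: θ = 360°·(21 d)/(29.530 d) = 256.0°.
Illuminated fraction = (1 − cos 256.0°)/2 = (1 − (-0.242))/2 ≈ 0.621, so 62%.

62%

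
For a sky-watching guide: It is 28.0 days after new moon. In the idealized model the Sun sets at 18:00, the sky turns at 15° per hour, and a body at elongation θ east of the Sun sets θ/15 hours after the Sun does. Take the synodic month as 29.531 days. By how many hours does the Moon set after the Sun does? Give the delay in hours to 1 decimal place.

22.8 h

The Moon has covered 28.0/29.531 of its cycle, so θ ≈ 360° × 28.0/29.531 = 341.3°.
Delay after the Sun = 341.3° / (15°/h) ≈ 22.76 h.
So the Moon sets 22.76 h after the Sun.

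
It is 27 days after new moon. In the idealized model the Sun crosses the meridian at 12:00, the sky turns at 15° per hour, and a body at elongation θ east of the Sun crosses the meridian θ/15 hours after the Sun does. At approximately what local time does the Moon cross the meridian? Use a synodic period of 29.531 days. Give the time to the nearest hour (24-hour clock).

Elongation θ = 360° × 27/29.531 ≈ 329.1°.
Delay after the Sun = 329.1° / (15°/h) ≈ 21.94 h.
12:00 + 21.94 h ≈ 09:57 → 10:00 to the nearest hour.

10:00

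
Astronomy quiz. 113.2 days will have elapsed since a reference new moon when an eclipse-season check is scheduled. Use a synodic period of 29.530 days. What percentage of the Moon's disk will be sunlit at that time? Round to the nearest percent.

Reduce mod P: 113.2 − 3×29.530 = 24.61 d into the current lunation.
Elongation θ = 360° × 24.61/29.530 ≈ 300.0°.
cos 300.0° = 0.500, so f = (1 − 0.500)/2 = 0.250, so 25%.

25%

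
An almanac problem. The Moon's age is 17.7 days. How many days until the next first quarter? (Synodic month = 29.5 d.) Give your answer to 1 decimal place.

19.2 days

First quarter occurs at elongation 90°, i.e. at age 29.5 × 90/360 = 7.375 d.
Already past this cycle's first quarter; the next is at 7.375 + 29.5 = 36.875 d, so 36.875 − 17.7 = 19.175 days.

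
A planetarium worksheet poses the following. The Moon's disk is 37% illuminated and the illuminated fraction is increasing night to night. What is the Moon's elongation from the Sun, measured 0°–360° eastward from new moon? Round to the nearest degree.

75°

Invert f = (1 − cos θ)/2 to get cos θ = 1 − 2(0.37) = 0.260, hence θ₀ = arccos 0.260 = 74.9°.
Waxing ⇒ before full, so θ = 74.9°.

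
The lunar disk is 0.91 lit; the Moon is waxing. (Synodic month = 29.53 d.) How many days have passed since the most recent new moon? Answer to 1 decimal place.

11.9 days

Invert f = (1 − cos θ)/2 to get cos θ = 1 − 2(0.91) = -0.820, hence θ₀ = arccos -0.820 = 145.1°.
Waxing ⇒ before full, so θ = 145.1°.
At 360°/29.53 d per day, 145.1° corresponds to 11.90 days.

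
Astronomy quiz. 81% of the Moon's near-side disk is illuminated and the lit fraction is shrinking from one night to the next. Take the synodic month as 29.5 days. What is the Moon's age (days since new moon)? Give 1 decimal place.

19.0 days

cos θ = 1 − 2f = -0.620, giving a principal value of 128.3°.
Waning ⇒ past full, so θ = 360° − 128.3° = 231.7°.
Age = 29.5 × 231.7°/360° ≈ 18.99 days.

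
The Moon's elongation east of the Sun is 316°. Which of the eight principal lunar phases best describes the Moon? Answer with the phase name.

316° lies in the waning crescent sector of the 8-phase cycle.

waning crescent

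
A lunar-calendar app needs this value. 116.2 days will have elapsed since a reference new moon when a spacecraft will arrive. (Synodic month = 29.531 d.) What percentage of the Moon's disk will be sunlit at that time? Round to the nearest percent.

4%

Reduce mod P: 116.2 − 3×29.531 = 27.61 d into the current lunation.
Phase angle: θ = 360°·(27.61 d)/(29.531 d) = 336.5°.
With cos θ = 0.917, the lit fraction is (1 − 0.917)/2 ≈ 0.041, so 4%.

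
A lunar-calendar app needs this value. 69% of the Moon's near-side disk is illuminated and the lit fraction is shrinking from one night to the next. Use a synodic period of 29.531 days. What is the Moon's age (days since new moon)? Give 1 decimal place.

20.3 days

Invert f = (1 − cos θ)/2 to get cos θ = 1 − 2(0.69) = -0.380, hence θ₀ = arccos -0.380 = 112.3°.
Since the Moon is past full (waning), take the reflex angle: θ = 360° − 112.3° = 247.7°.
At 360°/29.531 d per day, 247.7° corresponds to 20.32 days.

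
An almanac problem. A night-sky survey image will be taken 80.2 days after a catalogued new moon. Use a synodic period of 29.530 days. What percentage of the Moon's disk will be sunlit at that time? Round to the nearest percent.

80.2 d spans 2 complete synodic months (2 × 29.530 = 59.06 d) plus 21.14 d.
Phase angle: θ = 360°·(21.14 d)/(29.530 d) = 257.7°.
With cos θ = (-0.213), the lit fraction is (1 − (-0.213))/2 ≈ 0.606, so 61%.

61%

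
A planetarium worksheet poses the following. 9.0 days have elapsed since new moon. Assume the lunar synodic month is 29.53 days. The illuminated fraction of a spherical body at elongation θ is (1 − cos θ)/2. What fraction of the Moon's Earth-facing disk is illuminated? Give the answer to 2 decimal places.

0.67

The Moon has covered 9.0/29.53 of its cycle, so θ ≈ 360° × 9.0/29.53 = 109.7°.
Illuminated fraction = (1 − cos 109.7°)/2 = (1 − (-0.337))/2 ≈ 0.669.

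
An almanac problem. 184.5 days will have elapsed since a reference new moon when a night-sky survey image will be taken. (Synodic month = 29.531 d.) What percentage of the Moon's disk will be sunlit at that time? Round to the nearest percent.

184.5/29.531 = 6.248 lunations, so 6 complete cycles and 7.31 d into the next.
The Moon has covered 7.31/29.531 of its cycle, so θ ≈ 360° × 7.31/29.531 = 89.2°.
With cos θ = 0.015, the lit fraction is (1 − 0.015)/2 ≈ 0.493, so 49%.

49%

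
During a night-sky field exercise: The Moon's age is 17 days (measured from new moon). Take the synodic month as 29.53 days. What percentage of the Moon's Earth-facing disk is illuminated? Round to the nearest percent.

94%

Phase angle: θ = 360°·(17 d)/(29.53 d) = 207.2°.
With cos θ = (-0.889), the lit fraction is (1 − (-0.889))/2 ≈ 0.945, so 94%.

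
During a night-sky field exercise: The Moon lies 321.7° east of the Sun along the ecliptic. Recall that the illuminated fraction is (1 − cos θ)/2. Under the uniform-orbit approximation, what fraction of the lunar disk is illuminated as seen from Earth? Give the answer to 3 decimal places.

0.108

Half-versine of 321.7°: (1 − 0.785)/2 = 0.108.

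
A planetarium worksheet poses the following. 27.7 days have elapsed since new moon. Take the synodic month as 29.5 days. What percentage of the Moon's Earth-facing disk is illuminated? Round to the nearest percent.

4%

Phase angle: θ = 360°·(27.7 d)/(29.5 d) = 338.0°.
Illuminated fraction = (1 − cos 338.0°)/2 = (1 − 0.927)/2 ≈ 0.036, so 4%.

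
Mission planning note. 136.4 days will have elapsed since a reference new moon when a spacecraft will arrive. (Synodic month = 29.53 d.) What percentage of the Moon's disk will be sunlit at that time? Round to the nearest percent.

136.4/29.53 = 4.619 lunations, so 4 complete cycles and 18.28 d into the next.
Phase angle: θ = 360°·(18.28 d)/(29.53 d) = 222.9°.
cos 222.9° = (-0.733), so f = (1 − (-0.733))/2 = 0.867, so 87%.

87%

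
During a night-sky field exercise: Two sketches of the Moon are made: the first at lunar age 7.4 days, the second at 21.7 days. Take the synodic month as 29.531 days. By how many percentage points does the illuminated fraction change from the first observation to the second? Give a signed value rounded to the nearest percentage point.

+5 percentage points

θ₁ = 360° × 7.4/29.531 = 90.2°, f₁ = (1 − cos θ₁)/2 = 0.502.
θ₂ = 360° × 21.7/29.531 = 264.5°, f₂ = (1 − cos θ₂)/2 = 0.548.
Change = f₂ − f₁ = +0.046 → +5 percentage points.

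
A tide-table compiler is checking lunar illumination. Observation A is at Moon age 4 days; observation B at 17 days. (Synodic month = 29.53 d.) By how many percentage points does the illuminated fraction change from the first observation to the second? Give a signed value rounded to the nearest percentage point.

+77 pp

First observation: θ = 360°·4/29.53 = 48.8°, so f = 0.170.
Second observation: θ = 207.2°, f = 0.945.
Δf = 0.945 − 0.170 = +0.774, i.e. +77 pp.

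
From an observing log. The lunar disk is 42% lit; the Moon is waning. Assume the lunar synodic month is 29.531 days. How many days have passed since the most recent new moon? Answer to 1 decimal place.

From f = (1 − cos θ)/2: cos θ = 1 − 2×0.42 = 0.160; arccos → 80.8°.
A waning Moon lies in 180°–360°, so θ = 360° − 80.8° = 279.2°.
That fraction of the synodic month is 279.2/360 × 29.531 d ≈ 22.90 d.

22.9 days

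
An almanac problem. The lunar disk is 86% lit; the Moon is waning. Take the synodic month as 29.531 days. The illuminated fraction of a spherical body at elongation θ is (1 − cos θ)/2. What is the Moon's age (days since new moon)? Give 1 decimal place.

18.4 days

cos θ = 1 − 2f = -0.720, giving a principal value of 136.1°.
A waning Moon lies in 180°–360°, so θ = 360° − 136.1° = 223.9°.
At 360°/29.531 d per day, 223.9° corresponds to 18.37 days.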